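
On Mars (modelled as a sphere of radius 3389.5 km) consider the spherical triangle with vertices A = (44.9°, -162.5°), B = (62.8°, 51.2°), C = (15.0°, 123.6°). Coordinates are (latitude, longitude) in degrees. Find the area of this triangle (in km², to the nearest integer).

Side lengths (central angles): a = 1.1986, b = 1.1892, c = 1.2042 rad; semiperimeter s = 1.7960.
By l'Huilier's theorem, tan(E/4) = √[tan(s/2) tan((s−a)/2) tan((s−b)/2) tan((s−c)/2)], giving spherical excess E = 0.7589 rad.
Area = E·R² = 0.7589 × (3389.5)² ≈ 8718620 km².

8718620 km²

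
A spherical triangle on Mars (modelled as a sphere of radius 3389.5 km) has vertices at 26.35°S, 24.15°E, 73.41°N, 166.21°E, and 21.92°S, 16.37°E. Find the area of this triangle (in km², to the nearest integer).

Side lengths (central angles): a = 2.1979, b = 0.1460, c = 2.2487 rad; semiperimeter s = 2.2963.
By l'Huilier's theorem, tan(E/4) = √[tan(s/2) tan((s−a)/2) tan((s−b)/2) tan((s−c)/2)], giving spherical excess E = 0.2773 rad.
Area = E·R² = 0.2773 × (3389.5)² ≈ 3185487 km².

3185487 km²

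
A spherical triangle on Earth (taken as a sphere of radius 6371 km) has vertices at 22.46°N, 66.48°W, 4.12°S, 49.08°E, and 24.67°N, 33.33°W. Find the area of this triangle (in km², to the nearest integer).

Side lengths (central angles): a = 1.4809, b = 0.5305, c = 2.0099 rad; semiperimeter s = 2.0107.
By l'Huilier's theorem, tan(E/4) = √[tan(s/2) tan((s−a)/2) tan((s−b)/2) tan((s−c)/2)], giving spherical excess E = 0.0482 rad.
Area = E·R² = 0.0482 × (6371)² ≈ 1957799 km².

1957799 km²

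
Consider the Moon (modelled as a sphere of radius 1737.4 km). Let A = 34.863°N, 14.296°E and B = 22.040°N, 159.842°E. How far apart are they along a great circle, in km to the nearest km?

With latitudes φ₁ = 34.863°, φ₂ = 22.040° and longitude difference Δλ = 145.546°:
cos c = sin φ₁ sin φ₂ + cos φ₁ cos φ₂ cos Δλ = (0.5716)(0.3753) + (0.8205)(0.9269)(-0.8246) = -0.41264,
so c = arccos(-0.41264) = 1.99615 rad.
Distance = R·c = 1737.4 × 1.9961 ≈ 3468 km.

3468 km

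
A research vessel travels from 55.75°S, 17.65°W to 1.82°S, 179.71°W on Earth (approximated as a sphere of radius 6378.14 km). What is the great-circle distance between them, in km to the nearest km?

Let φ₁ = -0.9730 rad, φ₂ = -0.0318 rad, and Δλ = -2.8285 rad.
cos c = sin φ₁ sin φ₂ + cos φ₁ cos φ₂ cos Δλ = (-0.8266)(-0.0318) + (0.5628)(0.9995)(-0.9514) = -0.50892,
so c = arccos(-0.50892) = 2.10472 rad.
Distance = R·c = 6378.14 × 2.1047 ≈ 13424 km.

13424 km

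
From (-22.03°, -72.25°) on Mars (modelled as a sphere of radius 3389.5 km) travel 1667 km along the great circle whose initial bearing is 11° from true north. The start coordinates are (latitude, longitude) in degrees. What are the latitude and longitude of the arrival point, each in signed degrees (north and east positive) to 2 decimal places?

Angular distance δ = d/R = 1667/3389.5 = 0.49181 rad; initial bearing θ = 0.1920 rad.
sin φ₂ = sin φ₁ cos δ + cos φ₁ sin δ cos θ = (-0.3751)(0.8815) + (0.9270)(0.4722)(0.9816) = 0.0991, so φ₂ = 5.69°.
Δλ = atan2(sin θ sin δ cos φ₁, cos δ − sin φ₁ sin φ₂) = atan2(0.0835, 0.9186) = 5.195°.
λ₂ = -72.250° + 5.195° = -67.05°.

5.69°, -67.05°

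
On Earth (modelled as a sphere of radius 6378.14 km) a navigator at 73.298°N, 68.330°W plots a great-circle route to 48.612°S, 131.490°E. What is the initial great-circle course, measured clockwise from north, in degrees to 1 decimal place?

329.5°

Δλ = -160.180° = -2.7957 rad.
y = sin Δλ · cos φ₂ = (-0.3391)(0.6612) = -0.2242
x = cos φ₁ sin φ₂ − sin φ₁ cos φ₂ cos Δλ = (0.2874)(-0.7502) − (0.9578)(0.6612)(-0.9408) = 0.3801
θ = atan2(y, x) = -30.53°; adding 360° gives 329.5°.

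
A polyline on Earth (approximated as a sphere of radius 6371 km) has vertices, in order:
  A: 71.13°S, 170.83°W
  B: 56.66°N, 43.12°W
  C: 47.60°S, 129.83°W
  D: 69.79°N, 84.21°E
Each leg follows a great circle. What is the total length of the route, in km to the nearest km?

48147 km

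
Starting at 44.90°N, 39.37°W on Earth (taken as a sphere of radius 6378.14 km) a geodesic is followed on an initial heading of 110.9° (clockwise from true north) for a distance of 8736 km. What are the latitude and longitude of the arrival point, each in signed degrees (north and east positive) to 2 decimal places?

-6.12°, 27.65°

Angular distance δ = d/R = 8736/6378.14 = 1.36968 rad; initial bearing θ = 1.9356 rad.
sin φ₂ = sin φ₁ cos δ + cos φ₁ sin δ cos θ = (0.7059)(0.1998) + (0.7083)(0.9798)(-0.3567) = -0.1066, so φ₂ = -6.12°.
Δλ = atan2(sin θ sin δ cos φ₁, cos δ − sin φ₁ sin φ₂) = atan2(0.6484, 0.2750) = 67.017°.
λ₂ = -39.370° + 67.017° = 27.65°.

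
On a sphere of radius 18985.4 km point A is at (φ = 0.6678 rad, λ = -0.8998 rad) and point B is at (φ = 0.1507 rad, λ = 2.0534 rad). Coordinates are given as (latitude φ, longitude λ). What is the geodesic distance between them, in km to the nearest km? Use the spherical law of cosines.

43751 km

Let φ₁ = 0.6678 rad, φ₂ = 0.1507 rad, and Δλ = 2.9532 rad.
cos c = sin φ₁ sin φ₂ + cos φ₁ cos φ₂ cos Δλ = (0.6193)(0.1501) + (0.7852)(0.9887)(-0.9823) = -0.66958,
so c = arccos(-0.66958) = 2.30444 rad.
Distance = R·c = 18985.4 × 2.3044 ≈ 43751 km.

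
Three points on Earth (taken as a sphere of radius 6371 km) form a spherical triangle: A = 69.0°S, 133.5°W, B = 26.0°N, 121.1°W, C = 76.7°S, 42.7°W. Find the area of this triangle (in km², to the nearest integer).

Side lengths (central angles): a = 1.9660, b = 0.4338, c = 1.6656 rad; semiperimeter s = 2.0327.
By l'Huilier's theorem, tan(E/4) = √[tan(s/2) tan((s−a)/2) tan((s−b)/2) tan((s−c)/2)], giving spherical excess E = 0.4042 rad.
Area = E·R² = 0.4042 × (6371)² ≈ 16406919 km².

16406919 km²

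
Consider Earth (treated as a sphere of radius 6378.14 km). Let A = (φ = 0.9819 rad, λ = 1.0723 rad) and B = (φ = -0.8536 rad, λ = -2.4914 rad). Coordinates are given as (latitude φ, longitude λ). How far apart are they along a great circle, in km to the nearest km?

18221 km

In radians: φ₁ = 0.9819, φ₂ = -0.8536, Δλ = 155.815° = 2.7195 rad.
cos c = sin φ₁ sin φ₂ + cos φ₁ cos φ₂ cos Δλ = (0.8316)(-0.7537) + (0.5554)(0.6573)(-0.9122) = -0.95974,
so c = arccos(-0.95974) = 2.85686 rad.
Distance = R·c = 6378.14 × 2.8569 ≈ 18221 km.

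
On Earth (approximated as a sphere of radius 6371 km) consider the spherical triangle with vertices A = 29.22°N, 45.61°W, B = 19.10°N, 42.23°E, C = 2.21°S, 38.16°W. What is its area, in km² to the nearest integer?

19108691 km²

Side lengths (central angles): a = 1.4253, b = 0.5625, c = 1.3788 rad; semiperimeter s = 1.6833.
By l'Huilier's theorem, tan(E/4) = √[tan(s/2) tan((s−a)/2) tan((s−b)/2) tan((s−c)/2)], giving spherical excess E = 0.4708 rad.
Area = E·R² = 0.4708 × (6371)² ≈ 19108691 km².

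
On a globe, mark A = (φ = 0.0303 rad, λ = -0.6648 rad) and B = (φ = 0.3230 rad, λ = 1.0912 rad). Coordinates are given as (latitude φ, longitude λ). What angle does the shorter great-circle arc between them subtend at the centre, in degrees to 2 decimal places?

99.49°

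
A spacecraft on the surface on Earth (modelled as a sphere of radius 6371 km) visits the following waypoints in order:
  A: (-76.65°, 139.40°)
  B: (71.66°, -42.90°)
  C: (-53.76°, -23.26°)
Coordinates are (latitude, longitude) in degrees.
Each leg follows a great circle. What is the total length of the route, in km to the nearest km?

33487 km

Leg A→B: central angle 3.0538 rad, distance 19456.0 km.
Leg B→C: central angle 2.2023 rad, distance 14031.1 km.
Total: 19456.0 + 14031.1 ≈ 33487 km.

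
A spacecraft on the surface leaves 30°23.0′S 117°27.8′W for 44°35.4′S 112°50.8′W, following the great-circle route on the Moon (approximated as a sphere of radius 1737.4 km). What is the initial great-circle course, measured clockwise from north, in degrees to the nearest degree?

With φ₁ = -0.5303, φ₂ = -0.7782, Δλ = 0.0806 rad, the forward-azimuth formula gives
θ = atan2( sin Δλ cos φ₂ , cos φ₁ sin φ₂ − sin φ₁ cos φ₂ cos Δλ ) = atan2(0.0573, -0.2466) = 166.91°.
So the initial bearing is 167°.

167°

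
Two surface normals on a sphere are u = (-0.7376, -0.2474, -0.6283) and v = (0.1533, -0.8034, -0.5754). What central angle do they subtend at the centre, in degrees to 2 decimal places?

63.44°

u·v = 0.4472; |u| = 1.0000, |v| = 1.0000.
cos θ = (u·v)/(|u||v|) = 0.4472, so θ = 63.44°.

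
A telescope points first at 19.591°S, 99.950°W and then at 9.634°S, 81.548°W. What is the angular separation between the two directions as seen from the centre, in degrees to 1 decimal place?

20.4°

Let φ₁ = -0.3419 rad, φ₂ = -0.1681 rad, and Δλ = 0.3212 rad.
Haversine: a = sin²(Δφ/2) + cos φ₁ cos φ₂ sin²(Δλ/2) = 0.0075 + (0.9421)(0.9859)(0.0256) = 0.03128.
Central angle c = 2·arcsin(√a) = 0.35559 rad.
So the angular separation is 20.4°.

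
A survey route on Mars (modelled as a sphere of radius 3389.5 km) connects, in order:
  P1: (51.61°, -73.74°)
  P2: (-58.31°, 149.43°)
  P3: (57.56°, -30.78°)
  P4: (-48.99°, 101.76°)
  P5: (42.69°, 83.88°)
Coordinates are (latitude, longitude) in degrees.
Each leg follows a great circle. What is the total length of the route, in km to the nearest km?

Leg P1→P2: central angle 2.7019 rad, distance 9158.0 km.
Leg P2→P3: central angle 3.1284 rad, distance 10603.6 km.
Leg P3→P4: central angle 2.6359 rad, distance 8934.3 km.
Leg P4→P5: central angle 1.6234 rad, distance 5502.6 km.
Total: 9158.0 + 10603.6 + 8934.3 + 5502.6 ≈ 34198 km.

34198 km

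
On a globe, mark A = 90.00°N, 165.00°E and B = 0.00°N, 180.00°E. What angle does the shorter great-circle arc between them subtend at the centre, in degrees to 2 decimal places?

90.00°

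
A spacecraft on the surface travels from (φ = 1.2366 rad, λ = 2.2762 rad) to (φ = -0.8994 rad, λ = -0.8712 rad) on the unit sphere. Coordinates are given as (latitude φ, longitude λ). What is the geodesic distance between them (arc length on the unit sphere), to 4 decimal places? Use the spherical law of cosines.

2.8044

In radians: φ₁ = 1.2366, φ₂ = -0.8994, Δλ = 179.667° = 3.1358 rad.
cos c = sin φ₁ sin φ₂ + cos φ₁ cos φ₂ cos Δλ = (0.9447)(-0.7830) + (0.3280)(0.6221)(-1.0000) = -0.94368,
so c = arccos(-0.94368) = 2.80438 rad.
On the unit sphere the arc length equals the central angle: 2.8044.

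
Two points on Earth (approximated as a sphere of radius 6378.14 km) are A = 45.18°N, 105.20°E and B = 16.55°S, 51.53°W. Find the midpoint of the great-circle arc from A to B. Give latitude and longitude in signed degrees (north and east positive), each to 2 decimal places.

45.48°, -9.69°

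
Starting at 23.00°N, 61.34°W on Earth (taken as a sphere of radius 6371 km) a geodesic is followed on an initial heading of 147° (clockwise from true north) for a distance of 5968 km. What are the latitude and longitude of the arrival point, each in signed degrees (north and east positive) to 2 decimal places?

Angular distance δ = d/R = 5968/6371 = 0.93674 rad; initial bearing θ = 2.5656 rad.
sin φ₂ = sin φ₁ cos δ + cos φ₁ sin δ cos θ = (0.3907)(0.5924) + (0.9205)(0.8056)(-0.8387) = -0.3905, so φ₂ = -22.98°.
Δλ = atan2(sin θ sin δ cos φ₁, cos δ − sin φ₁ sin φ₂) = atan2(0.4039, 0.7450) = 28.465°.
λ₂ = -61.340° + 28.465° = -32.88°.

-22.98°, -32.88°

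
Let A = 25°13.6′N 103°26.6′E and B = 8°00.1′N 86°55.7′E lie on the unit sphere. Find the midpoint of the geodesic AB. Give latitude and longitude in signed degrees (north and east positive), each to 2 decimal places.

The central angle between A and B is δ = 0.4073 rad.
With f = 0.5, the slerp weights are sin((1−f)δ)/sin δ = 0.5106 and sin(fδ)/sin δ = 0.5106.
Weighted sum of the unit vectors: (0.5106)·(-0.2103,0.8798,0.4262) + (0.5106)·(0.0531,0.9888,0.1392) = (-0.0803, 0.9541, 0.2887).
Converting back: φ = atan2(z, √(x²+y²)) = 16.78°, λ = atan2(y, x) = 94.81°.

16.78°, 94.81°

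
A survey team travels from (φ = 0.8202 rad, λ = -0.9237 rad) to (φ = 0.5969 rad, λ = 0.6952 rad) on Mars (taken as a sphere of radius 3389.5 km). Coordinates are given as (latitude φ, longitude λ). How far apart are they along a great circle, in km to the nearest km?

3989 km

Let φ₁ = 0.8202 rad, φ₂ = 0.5969 rad, and Δλ = 1.6189 rad.
cos c = sin φ₁ sin φ₂ + cos φ₁ cos φ₂ cos Δλ = (0.7313)(0.5621) + (0.6821)(0.8271)(-0.0481) = 0.38391,
so c = arccos(0.38391) = 1.17677 rad.
Distance = R·c = 3389.5 × 1.1768 ≈ 3989 km.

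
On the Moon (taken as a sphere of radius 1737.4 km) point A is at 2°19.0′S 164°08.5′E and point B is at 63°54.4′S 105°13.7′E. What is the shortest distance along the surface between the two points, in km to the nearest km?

2266 km

In radians: φ₁ = -0.0404, φ₂ = -1.1154, Δλ = -58.913° = -1.0282 rad.
cos c = sin φ₁ sin φ₂ + cos φ₁ cos φ₂ cos Δλ = (-0.0404)(-0.8981) + (0.9992)(0.4398)(0.5163) = 0.26322,
so c = arccos(0.26322) = 1.30444 rad.
Distance = R·c = 1737.4 × 1.3044 ≈ 2266 km.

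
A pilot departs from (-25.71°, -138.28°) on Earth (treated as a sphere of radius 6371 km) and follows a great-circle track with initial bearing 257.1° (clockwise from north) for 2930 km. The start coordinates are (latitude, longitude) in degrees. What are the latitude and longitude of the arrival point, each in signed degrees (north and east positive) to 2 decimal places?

-28.56°, -167.79°

Angular distance δ = d/R = 2930/6371 = 0.45990 rad; initial bearing θ = 4.4872 rad.
sin φ₂ = sin φ₁ cos δ + cos φ₁ sin δ cos θ = (-0.4338)(0.8961) + (0.9010)(0.4439)(-0.2233) = -0.4780, so φ₂ = -28.56°.
Δλ = atan2(sin θ sin δ cos φ₁, cos δ − sin φ₁ sin φ₂) = atan2(-0.3898, 0.6887) = -29.510°.
λ₂ = -138.280° − 29.510° = -167.79°.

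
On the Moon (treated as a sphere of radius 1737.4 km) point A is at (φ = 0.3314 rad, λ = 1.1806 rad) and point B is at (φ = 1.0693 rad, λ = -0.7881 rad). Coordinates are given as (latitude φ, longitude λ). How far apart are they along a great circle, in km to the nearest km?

2539 km

Let φ₁ = 0.3314 rad, φ₂ = 1.0693 rad, and Δλ = -1.9687 rad.
cos c = sin φ₁ sin φ₂ + cos φ₁ cos φ₂ cos Δλ = (0.3254)(0.8769) + (0.9456)(0.4807)(-0.3875) = 0.10916,
so c = arccos(0.10916) = 1.46142 rad.
Distance = R·c = 1737.4 × 1.4614 ≈ 2539 km.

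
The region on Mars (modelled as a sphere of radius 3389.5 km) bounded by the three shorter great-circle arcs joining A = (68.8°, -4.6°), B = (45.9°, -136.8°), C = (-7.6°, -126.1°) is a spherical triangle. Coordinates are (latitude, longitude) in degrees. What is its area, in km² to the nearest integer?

4647667 km²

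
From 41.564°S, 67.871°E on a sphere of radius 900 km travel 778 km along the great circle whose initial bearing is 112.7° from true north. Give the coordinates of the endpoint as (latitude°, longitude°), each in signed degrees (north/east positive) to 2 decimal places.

Angular distance δ = d/R = 778/900 = 0.86444 rad; initial bearing θ = 1.9670 rad.
sin φ₂ = sin φ₁ cos δ + cos φ₁ sin δ cos θ = (-0.6635)(0.6491) + (0.7482)(0.7607)(-0.3859) = -0.6503, so φ₂ = -40.56°.
Δλ = atan2(sin θ sin δ cos φ₁, cos δ − sin φ₁ sin φ₂) = atan2(0.5251, 0.2176) = 67.488°.
λ₂ = 67.871° + 67.488° = 135.36°.

-40.56°, 135.36°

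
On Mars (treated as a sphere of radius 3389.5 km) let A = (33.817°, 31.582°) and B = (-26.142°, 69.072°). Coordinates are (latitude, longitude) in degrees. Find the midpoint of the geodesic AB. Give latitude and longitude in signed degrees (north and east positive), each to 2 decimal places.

The central angle between A and B is δ = 1.2169 rad.
With f = 0.5, the slerp weights are sin((1−f)δ)/sin δ = 0.6094 and sin(fδ)/sin δ = 0.6094.
Weighted sum of the unit vectors: (0.6094)·(0.7078,0.4351,0.5565) + (0.6094)·(0.3207,0.8385,-0.4406) = (0.6267, 0.7761, 0.0707).
Converting back: φ = atan2(z, √(x²+y²)) = 4.05°, λ = atan2(y, x) = 51.08°.

4.05°, 51.08°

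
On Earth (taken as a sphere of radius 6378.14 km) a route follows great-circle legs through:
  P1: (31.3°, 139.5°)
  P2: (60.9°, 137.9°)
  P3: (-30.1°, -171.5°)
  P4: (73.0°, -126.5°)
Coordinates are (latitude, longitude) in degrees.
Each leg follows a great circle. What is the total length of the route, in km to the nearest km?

Leg P1→P2: central angle 0.5169 rad, distance 3297.1 km.
Leg P2→P3: central angle 1.7428 rad, distance 11115.7 km.
Leg P3→P4: central angle 1.8763 rad, distance 11967.1 km.
Total: 3297.1 + 11115.7 + 11967.1 ≈ 26380 km.

26380 km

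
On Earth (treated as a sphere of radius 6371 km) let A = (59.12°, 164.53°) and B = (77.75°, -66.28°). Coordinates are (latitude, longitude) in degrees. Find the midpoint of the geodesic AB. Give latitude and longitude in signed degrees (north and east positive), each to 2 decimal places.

Central angle δ = 0.6921 rad. Interpolating on the sphere with fraction f = 0.5:
P = [sin((1−f)δ)·A + sin(fδ)·B] / sin δ = 0.5315·A + 0.5315·B in Cartesian coordinates,
giving P = (-0.2175, -0.0305, 0.9756), i.e. latitude 77.31°, longitude -172.02°.

77.31°, -172.02°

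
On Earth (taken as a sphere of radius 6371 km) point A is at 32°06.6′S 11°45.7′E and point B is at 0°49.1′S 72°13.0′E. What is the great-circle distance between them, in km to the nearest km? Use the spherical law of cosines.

7209 km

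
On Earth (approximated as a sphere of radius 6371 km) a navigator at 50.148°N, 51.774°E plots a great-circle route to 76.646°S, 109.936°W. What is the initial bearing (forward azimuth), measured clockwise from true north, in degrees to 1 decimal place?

189.0°

Δλ = -161.710° = -2.8224 rad.
y = sin Δλ · cos φ₂ = (-0.3138)(0.2310) = -0.0725
x = cos φ₁ sin φ₂ − sin φ₁ cos φ₂ cos Δλ = (0.6408)(-0.9730) − (0.7677)(0.2310)(-0.9495) = -0.4551
θ = atan2(y, x) = -170.95°; adding 360° gives 189.0°.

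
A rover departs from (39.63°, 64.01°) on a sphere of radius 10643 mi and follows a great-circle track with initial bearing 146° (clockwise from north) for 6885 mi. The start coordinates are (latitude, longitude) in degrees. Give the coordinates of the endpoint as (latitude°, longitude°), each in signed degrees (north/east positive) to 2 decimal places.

Angular distance δ = d/R = 6885/10643 = 0.64690 rad; initial bearing θ = 2.5482 rad.
sin φ₂ = sin φ₁ cos δ + cos φ₁ sin δ cos θ = (0.6378)(0.7980) + (0.7702)(0.6027)(-0.8290) = 0.1241, so φ₂ = 7.13°.
Δλ = atan2(sin θ sin δ cos φ₁, cos δ − sin φ₁ sin φ₂) = atan2(0.2596, 0.7188) = 19.856°.
λ₂ = 64.010° + 19.856° = 83.87°.

7.13°, 83.87°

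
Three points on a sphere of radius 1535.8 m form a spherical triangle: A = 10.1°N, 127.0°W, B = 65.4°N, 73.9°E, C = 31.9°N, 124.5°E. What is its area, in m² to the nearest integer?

Side lengths (central angles): a = 0.7887, b = 1.7442, c = 1.7961 rad; semiperimeter s = 2.1645.
By l'Huilier's theorem, tan(E/4) = √[tan(s/2) tan((s−a)/2) tan((s−b)/2) tan((s−c)/2)], giving spherical excess E = 0.9719 rad.
Area = E·R² = 0.9719 × (1535.8)² ≈ 2292367 m².

2292367 m²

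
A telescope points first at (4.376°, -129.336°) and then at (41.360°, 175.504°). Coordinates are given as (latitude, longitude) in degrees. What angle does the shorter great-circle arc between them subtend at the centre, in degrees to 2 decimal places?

With latitudes φ₁ = 4.376°, φ₂ = 41.360° and longitude difference Δλ = -55.160°:
Haversine: a = sin²(Δφ/2) + cos φ₁ cos φ₂ sin²(Δλ/2) = 0.1006 + (0.9971)(0.7506)(0.2144) = 0.26102.
Central angle c = 2·arcsin(√a) = 1.07246 rad.
So the angular separation is 61.45°.

61.45°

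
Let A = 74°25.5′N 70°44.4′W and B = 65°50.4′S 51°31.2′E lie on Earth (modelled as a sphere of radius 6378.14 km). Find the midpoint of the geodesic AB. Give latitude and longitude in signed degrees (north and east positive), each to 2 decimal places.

The central angle between A and B is δ = 2.7863 rad.
With f = 0.5, the slerp weights are sin((1−f)δ)/sin δ = 2.8298 and sin(fδ)/sin δ = 2.8298.
Weighted sum of the unit vectors: (2.8298)·(0.0886,-0.2535,0.9633) + (2.8298)·(0.2547,0.3204,-0.9124) = (0.9713, 0.1894, 0.1440).
Converting back: φ = atan2(z, √(x²+y²)) = 8.28°, λ = atan2(y, x) = 11.03°.

8.28°, 11.03°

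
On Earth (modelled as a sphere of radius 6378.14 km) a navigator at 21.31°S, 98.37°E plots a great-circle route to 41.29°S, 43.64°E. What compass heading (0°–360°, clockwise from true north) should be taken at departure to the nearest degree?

233°

With φ₁ = -0.3719, φ₂ = -0.7206, Δλ = -0.9552 rad, the forward-azimuth formula gives
θ = atan2( sin Δλ cos φ₂ , cos φ₁ sin φ₂ − sin φ₁ cos φ₂ cos Δλ ) = atan2(-0.6135, -0.4571) = -126.69°.
Adding 360° brings this into [0°, 360°): 233°.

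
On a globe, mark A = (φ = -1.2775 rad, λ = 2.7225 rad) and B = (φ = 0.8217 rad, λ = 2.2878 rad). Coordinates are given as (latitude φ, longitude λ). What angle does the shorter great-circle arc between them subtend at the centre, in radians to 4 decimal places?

2.1205 rad

With latitudes φ₁ = -73.195°, φ₂ = 47.080° and longitude difference Δλ = -24.906°:
cos c = sin φ₁ sin φ₂ + cos φ₁ cos φ₂ cos Δλ = (-0.9573)(0.7323) + (0.2891)(0.6810)(0.9070) = -0.52247,
so c = arccos(-0.52247) = 2.12054 rad.
So the angular separation is 2.1205 rad.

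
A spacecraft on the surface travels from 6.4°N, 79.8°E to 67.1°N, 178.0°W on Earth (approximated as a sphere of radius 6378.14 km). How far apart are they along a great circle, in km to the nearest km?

9885 km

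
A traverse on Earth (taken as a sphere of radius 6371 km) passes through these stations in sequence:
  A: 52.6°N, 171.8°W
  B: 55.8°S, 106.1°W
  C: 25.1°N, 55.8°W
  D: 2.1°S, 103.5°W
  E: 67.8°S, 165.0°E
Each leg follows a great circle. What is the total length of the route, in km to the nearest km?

39451 km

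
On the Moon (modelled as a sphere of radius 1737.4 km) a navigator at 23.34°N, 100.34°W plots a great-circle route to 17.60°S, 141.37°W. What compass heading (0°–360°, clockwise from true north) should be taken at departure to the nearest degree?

Δλ = -41.030° = -0.7161 rad.
y = sin Δλ · cos φ₂ = (-0.6565)(0.9532) = -0.6257
x = cos φ₁ sin φ₂ − sin φ₁ cos φ₂ cos Δλ = (0.9182)(-0.3024) − (0.3962)(0.9532)(0.7544) = -0.5625
θ = atan2(y, x) = -131.95°; adding 360° gives 228°.

228°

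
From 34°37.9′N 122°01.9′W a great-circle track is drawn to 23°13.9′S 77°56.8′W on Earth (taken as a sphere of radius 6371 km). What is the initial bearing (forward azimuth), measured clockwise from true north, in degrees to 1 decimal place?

137.6°

With φ₁ = 0.6044, φ₂ = -0.4055, Δλ = 0.7694 rad, the forward-azimuth formula gives
θ = atan2( sin Δλ cos φ₂ , cos φ₁ sin φ₂ − sin φ₁ cos φ₂ cos Δλ ) = atan2(0.6393, -0.6997) = 137.58°.
So the initial bearing is 137.6°.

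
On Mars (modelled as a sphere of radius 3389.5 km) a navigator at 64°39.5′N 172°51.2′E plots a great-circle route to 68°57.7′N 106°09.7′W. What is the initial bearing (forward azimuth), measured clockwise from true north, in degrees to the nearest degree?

45°

Δλ = 80.985° = 1.4135 rad.
y = sin Δλ · cos φ₂ = (0.9876)(0.3590) = 0.3546
x = cos φ₁ sin φ₂ − sin φ₁ cos φ₂ cos Δλ = (0.4280)(0.9333) − (0.9038)(0.3590)(0.1567) = 0.3486
θ = atan2(y, x) = 45.48°, so the bearing is 45°.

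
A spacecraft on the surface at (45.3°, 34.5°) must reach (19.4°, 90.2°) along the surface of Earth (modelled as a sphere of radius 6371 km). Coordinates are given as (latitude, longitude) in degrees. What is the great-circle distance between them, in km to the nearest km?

5828 km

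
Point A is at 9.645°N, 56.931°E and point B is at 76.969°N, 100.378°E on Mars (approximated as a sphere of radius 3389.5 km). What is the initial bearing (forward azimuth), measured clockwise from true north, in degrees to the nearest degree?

9°

With φ₁ = 0.1683, φ₂ = 1.3434, Δλ = 0.7583 rad, the forward-azimuth formula gives
θ = atan2( sin Δλ cos φ₂ , cos φ₁ sin φ₂ − sin φ₁ cos φ₂ cos Δλ ) = atan2(0.1551, 0.9331) = 9.44°.
So the initial bearing is 9°.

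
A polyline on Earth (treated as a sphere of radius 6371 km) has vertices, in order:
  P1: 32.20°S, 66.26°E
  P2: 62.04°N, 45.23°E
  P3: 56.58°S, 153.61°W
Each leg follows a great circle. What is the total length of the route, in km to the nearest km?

Leg P1→P2: central angle 1.6713 rad, distance 10648.0 km.
Leg P2→P3: central angle 2.9496 rad, distance 18792.0 km.
Total: 10648.0 + 18792.0 ≈ 29440 km.

29440 km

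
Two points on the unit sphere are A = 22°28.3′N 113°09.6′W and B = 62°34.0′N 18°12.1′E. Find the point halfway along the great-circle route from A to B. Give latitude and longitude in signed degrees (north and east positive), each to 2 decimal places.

The central angle between A and B is δ = 1.5128 rad.
With f = 0.5, the slerp weights are sin((1−f)δ)/sin δ = 0.6875 and sin(fδ)/sin δ = 0.6875.
Weighted sum of the unit vectors: (0.6875)·(-0.3634,-0.8496,0.3822) + (0.6875)·(0.4377,0.1439,0.8875) = (0.0510, -0.4851, 0.8729).
Converting back: φ = atan2(z, √(x²+y²)) = 60.80°, λ = atan2(y, x) = -84.00°.

60.80°, -84.00°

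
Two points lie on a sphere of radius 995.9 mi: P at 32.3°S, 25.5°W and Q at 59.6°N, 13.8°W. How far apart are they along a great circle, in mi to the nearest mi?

1606 mi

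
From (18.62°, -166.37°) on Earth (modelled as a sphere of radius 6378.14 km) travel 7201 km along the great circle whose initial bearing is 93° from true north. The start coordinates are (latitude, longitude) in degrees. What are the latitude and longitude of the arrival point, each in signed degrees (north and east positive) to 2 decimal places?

Angular distance δ = d/R = 7201/6378.14 = 1.12901 rad; initial bearing θ = 1.6232 rad.
sin φ₂ = sin φ₁ cos δ + cos φ₁ sin δ cos θ = (0.3193)(0.4276) + (0.9477)(0.9040)(-0.0523) = 0.0917, so φ₂ = 5.26°.
Δλ = atan2(sin θ sin δ cos φ₁, cos δ − sin φ₁ sin φ₂) = atan2(0.8555, 0.3983) = 65.035°.
λ₂ = -166.370° + 65.035° = -101.33°.

5.26°, -101.33°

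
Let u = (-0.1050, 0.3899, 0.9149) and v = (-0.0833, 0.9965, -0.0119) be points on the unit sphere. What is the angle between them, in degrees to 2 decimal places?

u·v = 0.3864; |u| = 1.0000, |v| = 1.0000.
cos θ = (u·v)/(|u||v|) = 0.3864, so θ = 67.27°.

67.27°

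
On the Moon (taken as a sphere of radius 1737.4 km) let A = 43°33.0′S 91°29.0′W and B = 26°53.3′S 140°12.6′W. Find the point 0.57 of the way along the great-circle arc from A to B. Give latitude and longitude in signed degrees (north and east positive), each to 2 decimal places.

-36.47°, -121.89°

Central angle δ = 0.7407 rad. Interpolating on the sphere with fraction f = 0.57:
P = [sin((1−f)δ)·A + sin(fδ)·B] / sin δ = 0.4640·A + 0.6072·B in Cartesian coordinates,
giving P = (-0.4249, -0.6828, -0.5943), i.e. latitude -36.47°, longitude -121.89°.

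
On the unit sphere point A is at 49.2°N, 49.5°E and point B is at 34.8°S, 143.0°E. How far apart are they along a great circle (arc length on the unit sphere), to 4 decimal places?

Let φ₁ = 0.8587 rad, φ₂ = -0.6074 rad, and Δλ = 1.6319 rad.
Haversine: a = sin²(Δφ/2) + cos φ₁ cos φ₂ sin²(Δλ/2) = 0.4477 + (0.6534)(0.8211)(0.5305) = 0.73239.
Central angle c = 2·arcsin(√a) = 2.05419 rad.
On the unit sphere the arc length equals the central angle: 2.0542.

2.0542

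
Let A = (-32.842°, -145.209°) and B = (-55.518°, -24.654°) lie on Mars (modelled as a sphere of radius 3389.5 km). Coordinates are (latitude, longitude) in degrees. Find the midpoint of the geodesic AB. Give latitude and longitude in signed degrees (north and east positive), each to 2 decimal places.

-61.67°, -103.78°

The central angle between A and B is δ = 1.3641 rad.
With f = 0.5, the slerp weights are sin((1−f)δ)/sin δ = 0.6441 and sin(fδ)/sin δ = 0.6441.
Weighted sum of the unit vectors: (0.6441)·(-0.6900,-0.4794,-0.5423) + (0.6441)·(0.5145,-0.2362,-0.8243) = (-0.1130, -0.4609, -0.8802).
Converting back: φ = atan2(z, √(x²+y²)) = -61.67°, λ = atan2(y, x) = -103.78°.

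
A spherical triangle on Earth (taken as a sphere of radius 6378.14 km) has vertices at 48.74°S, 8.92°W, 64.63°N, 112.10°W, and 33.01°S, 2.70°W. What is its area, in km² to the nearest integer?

20943380 km²

Side lengths (central angles): a = 2.2289, b = 0.2863, c = 2.4093 rad; semiperimeter s = 2.4622.
By l'Huilier's theorem, tan(E/4) = √[tan(s/2) tan((s−a)/2) tan((s−b)/2) tan((s−c)/2)], giving spherical excess E = 0.5148 rad.
Area = E·R² = 0.5148 × (6378.14)² ≈ 20943380 km².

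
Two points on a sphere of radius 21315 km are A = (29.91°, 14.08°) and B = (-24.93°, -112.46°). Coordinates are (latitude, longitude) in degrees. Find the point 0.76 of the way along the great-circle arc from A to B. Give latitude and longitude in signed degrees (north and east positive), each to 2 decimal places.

-11.85°, -81.73°

The central angle between A and B is δ = 2.3161 rad.
With f = 0.76, the slerp weights are sin((1−f)δ)/sin δ = 0.7180 and sin(fδ)/sin δ = 1.3364.
Weighted sum of the unit vectors: (0.7180)·(0.8408,0.2109,0.4986) + (1.3364)·(-0.3464,-0.8380,-0.4215) = (0.1407, -0.9685, -0.2053).
Converting back: φ = atan2(z, √(x²+y²)) = -11.85°, λ = atan2(y, x) = -81.73°.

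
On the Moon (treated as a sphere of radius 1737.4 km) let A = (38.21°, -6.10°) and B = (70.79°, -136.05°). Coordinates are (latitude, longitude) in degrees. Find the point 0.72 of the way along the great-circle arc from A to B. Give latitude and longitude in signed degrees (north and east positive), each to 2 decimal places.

Central angle δ = 1.1395 rad. Interpolating on the sphere with fraction f = 0.72:
P = [sin((1−f)δ)·A + sin(fδ)·B] / sin δ = 0.3453·A + 0.8052·B in Cartesian coordinates,
giving P = (0.0790, -0.2127, 0.9739), i.e. latitude 76.88°, longitude -69.61°.

76.88°, -69.61°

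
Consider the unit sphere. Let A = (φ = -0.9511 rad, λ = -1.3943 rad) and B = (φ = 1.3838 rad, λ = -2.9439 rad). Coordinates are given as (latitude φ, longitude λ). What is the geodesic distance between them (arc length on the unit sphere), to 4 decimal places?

In radians: φ₁ = -0.9511, φ₂ = 1.3838, Δλ = -88.786° = -1.5496 rad.
cos c = sin φ₁ sin φ₂ + cos φ₁ cos φ₂ cos Δλ = (-0.8141)(0.9826) + (0.5808)(0.1859)(0.0212) = -0.79758,
so c = arccos(-0.79758) = 2.49406 rad.
On the unit sphere the arc length equals the central angle: 2.4941.

2.4941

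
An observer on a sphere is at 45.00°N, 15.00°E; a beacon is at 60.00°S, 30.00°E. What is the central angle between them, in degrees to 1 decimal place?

105.7°

With latitudes φ₁ = 45.000°, φ₂ = -60.000° and longitude difference Δλ = 15.000°:
cos c = sin φ₁ sin φ₂ + cos φ₁ cos φ₂ cos Δλ = (0.7071)(-0.8660) + (0.7071)(0.5000)(0.9659) = -0.27087,
so c = arccos(-0.27087) = 1.84509 rad.
So the angular separation is 105.7°.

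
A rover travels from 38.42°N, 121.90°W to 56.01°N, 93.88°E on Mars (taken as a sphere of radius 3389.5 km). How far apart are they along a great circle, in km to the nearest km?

Let φ₁ = 0.6706 rad, φ₂ = 0.9776 rad, and Δλ = -2.5171 rad.
cos c = sin φ₁ sin φ₂ + cos φ₁ cos φ₂ cos Δλ = (0.6214)(0.8291) + (0.7835)(0.5590)(-0.8113) = 0.15991,
so c = arccos(0.15991) = 1.41020 rad.
Distance = R·c = 3389.5 × 1.4102 ≈ 4780 km.

4780 km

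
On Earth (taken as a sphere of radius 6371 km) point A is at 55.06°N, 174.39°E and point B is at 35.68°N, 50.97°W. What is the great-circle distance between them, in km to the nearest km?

9040 km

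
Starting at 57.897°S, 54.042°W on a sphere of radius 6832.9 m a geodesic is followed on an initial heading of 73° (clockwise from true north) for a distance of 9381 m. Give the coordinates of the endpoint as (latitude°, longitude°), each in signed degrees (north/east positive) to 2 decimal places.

-0.81°, 15.63°

Angular distance δ = d/R = 9381/6832.9 = 1.37292 rad; initial bearing θ = 1.2741 rad.
sin φ₂ = sin φ₁ cos δ + cos φ₁ sin δ cos θ = (-0.8471)(0.1966) + (0.5314)(0.9805)(0.2924) = -0.0142, so φ₂ = -0.81°.
Δλ = atan2(sin θ sin δ cos φ₁, cos δ − sin φ₁ sin φ₂) = atan2(0.4983, 0.1846) = 69.675°.
λ₂ = -54.042° + 69.675° = 15.63°.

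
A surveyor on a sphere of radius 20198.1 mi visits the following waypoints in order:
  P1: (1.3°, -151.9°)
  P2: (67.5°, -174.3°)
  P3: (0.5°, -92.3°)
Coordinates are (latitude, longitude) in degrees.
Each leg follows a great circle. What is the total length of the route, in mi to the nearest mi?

54458 mi

Leg P1→P2: central angle 1.1867 rad, distance 23970.0 mi.
Leg P2→P3: central angle 1.5094 rad, distance 30487.8 mi.
Total: 23970.0 + 30487.8 ≈ 54458 mi.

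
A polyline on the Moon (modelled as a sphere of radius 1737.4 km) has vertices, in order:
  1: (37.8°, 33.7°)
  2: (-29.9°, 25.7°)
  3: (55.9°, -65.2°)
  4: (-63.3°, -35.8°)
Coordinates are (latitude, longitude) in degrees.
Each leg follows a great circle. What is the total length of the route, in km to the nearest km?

9228 km

Leg 1→2: central angle 1.1888 rad, distance 2065.4 km.
Leg 2→3: central angle 2.0047 rad, distance 3483.0 km.
Leg 3→4: central angle 2.1180 rad, distance 3679.8 km.
Total: 2065.4 + 3483.0 + 3679.8 ≈ 9228 km.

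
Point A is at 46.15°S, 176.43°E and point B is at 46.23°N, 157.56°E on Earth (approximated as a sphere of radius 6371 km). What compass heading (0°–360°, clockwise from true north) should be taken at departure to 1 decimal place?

347.0°

With φ₁ = -0.8055, φ₂ = 0.8069, Δλ = -0.3293 rad, the forward-azimuth formula gives
θ = atan2( sin Δλ cos φ₂ , cos φ₁ sin φ₂ − sin φ₁ cos φ₂ cos Δλ ) = atan2(-0.2237, 0.9723) = -12.96°.
Adding 360° brings this into [0°, 360°): 347.0°.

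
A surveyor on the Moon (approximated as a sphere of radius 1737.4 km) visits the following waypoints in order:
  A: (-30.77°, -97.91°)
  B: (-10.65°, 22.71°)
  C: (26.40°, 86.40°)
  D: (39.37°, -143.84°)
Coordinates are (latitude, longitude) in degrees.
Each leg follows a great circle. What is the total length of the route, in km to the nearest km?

8519 km

Leg A→B: central angle 1.9130 rad, distance 3323.6 km.
Leg B→C: central angle 1.2577 rad, distance 2185.2 km.
Leg C→D: central angle 1.7323 rad, distance 3009.7 km.
Total: 3323.6 + 2185.2 + 3009.7 ≈ 8519 km.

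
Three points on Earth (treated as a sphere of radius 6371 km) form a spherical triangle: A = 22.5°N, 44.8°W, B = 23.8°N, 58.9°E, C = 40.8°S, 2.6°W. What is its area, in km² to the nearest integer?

51929124 km²

Side lengths (central angles): a = 1.5039, b = 1.2994, c = 1.6166 rad; semiperimeter s = 2.2100.
By l'Huilier's theorem, tan(E/4) = √[tan(s/2) tan((s−a)/2) tan((s−b)/2) tan((s−c)/2)], giving spherical excess E = 1.2794 rad.
Area = E·R² = 1.2794 × (6371)² ≈ 51929124 km².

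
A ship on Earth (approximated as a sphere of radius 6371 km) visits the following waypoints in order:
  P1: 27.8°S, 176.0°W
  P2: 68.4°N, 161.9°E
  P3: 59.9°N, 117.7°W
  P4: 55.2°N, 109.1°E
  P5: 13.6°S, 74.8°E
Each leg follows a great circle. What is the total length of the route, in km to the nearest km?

Leg P1→P2: central angle 1.7031 rad, distance 10850.5 km.
Leg P2→P3: central angle 0.5823 rad, distance 3710.0 km.
Leg P3→P4: central angle 1.0304 rad, distance 6564.6 km.
Leg P4→P5: central angle 1.3024 rad, distance 8297.8 km.
Total: 10850.5 + 3710.0 + 6564.6 + 8297.8 ≈ 29423 km.

29423 km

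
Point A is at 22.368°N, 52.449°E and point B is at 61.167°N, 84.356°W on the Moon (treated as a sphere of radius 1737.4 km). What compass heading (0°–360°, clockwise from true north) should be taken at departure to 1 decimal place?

340.7°

Δλ = -136.805° = -2.3877 rad.
y = sin Δλ · cos φ₂ = (-0.6845)(0.4823) = -0.3301
x = cos φ₁ sin φ₂ − sin φ₁ cos φ₂ cos Δλ = (0.9248)(0.8760) − (0.3806)(0.4823)(-0.7290) = 0.9439
θ = atan2(y, x) = -19.28°; adding 360° gives 340.7°.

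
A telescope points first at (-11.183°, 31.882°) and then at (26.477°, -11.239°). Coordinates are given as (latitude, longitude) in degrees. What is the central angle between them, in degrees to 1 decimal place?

56.3°

With latitudes φ₁ = -11.183°, φ₂ = 26.477° and longitude difference Δλ = -43.121°:
cos c = sin φ₁ sin φ₂ + cos φ₁ cos φ₂ cos Δλ = (-0.1939)(0.4458) + (0.9810)(0.8951)(0.7299) = 0.55448,
so c = arccos(0.55448) = 0.98306 rad.
So the angular separation is 56.3°.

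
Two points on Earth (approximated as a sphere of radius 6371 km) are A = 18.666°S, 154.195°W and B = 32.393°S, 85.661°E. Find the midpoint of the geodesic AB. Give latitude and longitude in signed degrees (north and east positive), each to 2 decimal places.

Central angle δ = 1.8032 rad. Interpolating on the sphere with fraction f = 0.5:
P = [sin((1−f)δ)·A + sin(fδ)·B] / sin δ = 0.8060·A + 0.8060·B in Cartesian coordinates,
giving P = (-0.6359, 0.3462, -0.6897), i.e. latitude -43.61°, longitude 151.44°.

-43.61°, 151.44°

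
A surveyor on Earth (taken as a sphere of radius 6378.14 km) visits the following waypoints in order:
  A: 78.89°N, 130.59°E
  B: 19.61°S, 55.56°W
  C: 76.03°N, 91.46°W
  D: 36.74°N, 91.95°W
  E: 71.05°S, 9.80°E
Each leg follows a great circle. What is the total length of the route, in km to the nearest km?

43003 km

Leg A→B: central angle 2.1057 rad, distance 13430.7 km.
Leg B→C: central angle 1.7127 rad, distance 10924.2 km.
Leg C→D: central angle 0.6858 rad, distance 4373.8 km.
Leg D→E: central angle 2.2380 rad, distance 14274.0 km.
Total: 13430.7 + 10924.2 + 4373.8 + 14274.0 ≈ 43003 km.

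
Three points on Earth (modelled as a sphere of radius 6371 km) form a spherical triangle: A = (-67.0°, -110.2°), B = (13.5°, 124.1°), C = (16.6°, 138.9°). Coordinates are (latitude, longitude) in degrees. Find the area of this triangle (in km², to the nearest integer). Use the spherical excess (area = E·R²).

15935222 km²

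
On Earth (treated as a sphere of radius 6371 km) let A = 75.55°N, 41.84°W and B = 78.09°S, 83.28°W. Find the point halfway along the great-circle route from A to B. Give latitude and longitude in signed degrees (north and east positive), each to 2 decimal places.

-1.36°, -60.51°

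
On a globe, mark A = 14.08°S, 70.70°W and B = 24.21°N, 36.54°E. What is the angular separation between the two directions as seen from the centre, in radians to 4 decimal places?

With latitudes φ₁ = -14.080°, φ₂ = 24.210° and longitude difference Δλ = 107.240°:
Haversine: a = sin²(Δφ/2) + cos φ₁ cos φ₂ sin²(Δλ/2) = 0.1076 + (0.9700)(0.9120)(0.6482) = 0.68098.
Central angle c = 2·arcsin(√a) = 1.94116 rad.
So the angular separation is 1.9412 rad.

1.9412 rad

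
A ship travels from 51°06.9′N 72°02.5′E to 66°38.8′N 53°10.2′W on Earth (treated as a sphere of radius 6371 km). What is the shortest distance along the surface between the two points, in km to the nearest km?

6135 km

With latitudes φ₁ = 51.115°, φ₂ = 66.647° and longitude difference Δλ = -125.212°:
cos c = sin φ₁ sin φ₂ + cos φ₁ cos φ₂ cos Δλ = (0.7784)(0.9181) + (0.6278)(0.3964)(-0.5766) = 0.57116,
so c = arccos(0.57116) = 0.96288 rad.
Distance = R·c = 6371 × 0.9629 ≈ 6135 km.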